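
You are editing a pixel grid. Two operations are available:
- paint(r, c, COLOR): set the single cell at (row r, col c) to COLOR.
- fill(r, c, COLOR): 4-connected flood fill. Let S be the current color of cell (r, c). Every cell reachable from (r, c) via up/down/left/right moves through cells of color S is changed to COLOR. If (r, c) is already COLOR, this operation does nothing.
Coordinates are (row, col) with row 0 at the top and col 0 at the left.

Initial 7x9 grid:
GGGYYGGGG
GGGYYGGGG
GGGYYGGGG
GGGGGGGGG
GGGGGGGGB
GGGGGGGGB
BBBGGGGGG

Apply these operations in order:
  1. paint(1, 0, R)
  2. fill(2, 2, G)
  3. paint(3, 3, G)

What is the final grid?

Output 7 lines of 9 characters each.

Answer: GGGYYGGGG
RGGYYGGGG
GGGYYGGGG
GGGGGGGGG
GGGGGGGGB
GGGGGGGGB
BBBGGGGGG

Derivation:
After op 1 paint(1,0,R):
GGGYYGGGG
RGGYYGGGG
GGGYYGGGG
GGGGGGGGG
GGGGGGGGB
GGGGGGGGB
BBBGGGGGG
After op 2 fill(2,2,G) [0 cells changed]:
GGGYYGGGG
RGGYYGGGG
GGGYYGGGG
GGGGGGGGG
GGGGGGGGB
GGGGGGGGB
BBBGGGGGG
After op 3 paint(3,3,G):
GGGYYGGGG
RGGYYGGGG
GGGYYGGGG
GGGGGGGGG
GGGGGGGGB
GGGGGGGGB
BBBGGGGGG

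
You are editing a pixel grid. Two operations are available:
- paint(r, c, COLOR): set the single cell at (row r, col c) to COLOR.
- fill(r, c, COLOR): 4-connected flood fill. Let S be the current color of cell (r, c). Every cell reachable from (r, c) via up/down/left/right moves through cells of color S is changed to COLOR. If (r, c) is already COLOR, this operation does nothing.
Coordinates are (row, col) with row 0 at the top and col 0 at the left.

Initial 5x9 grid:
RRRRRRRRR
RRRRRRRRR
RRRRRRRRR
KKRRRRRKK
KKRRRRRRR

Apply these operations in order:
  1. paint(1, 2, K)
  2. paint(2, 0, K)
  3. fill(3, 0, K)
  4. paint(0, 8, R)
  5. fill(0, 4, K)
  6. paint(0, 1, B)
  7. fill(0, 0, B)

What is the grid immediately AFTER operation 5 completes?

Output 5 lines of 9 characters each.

After op 1 paint(1,2,K):
RRRRRRRRR
RRKRRRRRR
RRRRRRRRR
KKRRRRRKK
KKRRRRRRR
After op 2 paint(2,0,K):
RRRRRRRRR
RRKRRRRRR
KRRRRRRRR
KKRRRRRKK
KKRRRRRRR
After op 3 fill(3,0,K) [0 cells changed]:
RRRRRRRRR
RRKRRRRRR
KRRRRRRRR
KKRRRRRKK
KKRRRRRRR
After op 4 paint(0,8,R):
RRRRRRRRR
RRKRRRRRR
KRRRRRRRR
KKRRRRRKK
KKRRRRRRR
After op 5 fill(0,4,K) [37 cells changed]:
KKKKKKKKK
KKKKKKKKK
KKKKKKKKK
KKKKKKKKK
KKKKKKKKK

Answer: KKKKKKKKK
KKKKKKKKK
KKKKKKKKK
KKKKKKKKK
KKKKKKKKK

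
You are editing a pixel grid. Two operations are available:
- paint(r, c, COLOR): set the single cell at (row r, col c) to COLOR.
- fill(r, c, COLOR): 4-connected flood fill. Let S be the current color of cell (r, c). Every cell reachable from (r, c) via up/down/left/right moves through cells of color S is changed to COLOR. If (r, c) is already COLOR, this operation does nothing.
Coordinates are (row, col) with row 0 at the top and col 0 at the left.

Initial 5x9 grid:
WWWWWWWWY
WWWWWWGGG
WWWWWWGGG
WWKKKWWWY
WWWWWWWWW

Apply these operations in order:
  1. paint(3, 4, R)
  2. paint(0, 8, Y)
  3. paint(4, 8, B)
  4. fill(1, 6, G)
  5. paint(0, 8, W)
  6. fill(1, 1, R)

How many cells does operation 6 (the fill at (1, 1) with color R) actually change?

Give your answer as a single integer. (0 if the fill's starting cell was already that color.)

After op 1 paint(3,4,R):
WWWWWWWWY
WWWWWWGGG
WWWWWWGGG
WWKKRWWWY
WWWWWWWWW
After op 2 paint(0,8,Y):
WWWWWWWWY
WWWWWWGGG
WWWWWWGGG
WWKKRWWWY
WWWWWWWWW
After op 3 paint(4,8,B):
WWWWWWWWY
WWWWWWGGG
WWWWWWGGG
WWKKRWWWY
WWWWWWWWB
After op 4 fill(1,6,G) [0 cells changed]:
WWWWWWWWY
WWWWWWGGG
WWWWWWGGG
WWKKRWWWY
WWWWWWWWB
After op 5 paint(0,8,W):
WWWWWWWWW
WWWWWWGGG
WWWWWWGGG
WWKKRWWWY
WWWWWWWWB
After op 6 fill(1,1,R) [34 cells changed]:
RRRRRRRRR
RRRRRRGGG
RRRRRRGGG
RRKKRRRRY
RRRRRRRRB

Answer: 34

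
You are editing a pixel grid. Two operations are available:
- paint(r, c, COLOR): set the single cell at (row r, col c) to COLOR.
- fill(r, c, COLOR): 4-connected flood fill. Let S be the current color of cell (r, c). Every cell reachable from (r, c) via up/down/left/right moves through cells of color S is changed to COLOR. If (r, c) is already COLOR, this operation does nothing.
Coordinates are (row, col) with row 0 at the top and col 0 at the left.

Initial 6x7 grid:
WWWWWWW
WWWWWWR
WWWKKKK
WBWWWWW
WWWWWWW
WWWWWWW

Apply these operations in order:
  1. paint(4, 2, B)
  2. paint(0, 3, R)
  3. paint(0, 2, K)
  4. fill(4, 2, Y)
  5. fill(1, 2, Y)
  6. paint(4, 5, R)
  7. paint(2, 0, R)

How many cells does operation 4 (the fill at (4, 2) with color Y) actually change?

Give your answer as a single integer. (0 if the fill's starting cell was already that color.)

Answer: 1

Derivation:
After op 1 paint(4,2,B):
WWWWWWW
WWWWWWR
WWWKKKK
WBWWWWW
WWBWWWW
WWWWWWW
After op 2 paint(0,3,R):
WWWRWWW
WWWWWWR
WWWKKKK
WBWWWWW
WWBWWWW
WWWWWWW
After op 3 paint(0,2,K):
WWKRWWW
WWWWWWR
WWWKKKK
WBWWWWW
WWBWWWW
WWWWWWW
After op 4 fill(4,2,Y) [1 cells changed]:
WWKRWWW
WWWWWWR
WWWKKKK
WBWWWWW
WWYWWWW
WWWWWWW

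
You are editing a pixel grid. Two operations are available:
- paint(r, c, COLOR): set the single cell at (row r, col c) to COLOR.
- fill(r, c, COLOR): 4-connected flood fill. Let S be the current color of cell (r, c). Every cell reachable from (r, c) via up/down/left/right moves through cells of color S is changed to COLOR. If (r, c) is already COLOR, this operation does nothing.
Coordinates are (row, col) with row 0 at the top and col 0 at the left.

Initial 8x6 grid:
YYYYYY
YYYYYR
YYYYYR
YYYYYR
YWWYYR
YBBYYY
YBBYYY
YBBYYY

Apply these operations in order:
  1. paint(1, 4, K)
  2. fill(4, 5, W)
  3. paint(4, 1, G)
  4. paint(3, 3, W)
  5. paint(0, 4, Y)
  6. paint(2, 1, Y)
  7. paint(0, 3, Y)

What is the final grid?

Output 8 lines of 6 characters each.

Answer: YYYYYY
YYYYKW
YYYYYW
YYYWYW
YGWYYW
YBBYYY
YBBYYY
YBBYYY

Derivation:
After op 1 paint(1,4,K):
YYYYYY
YYYYKR
YYYYYR
YYYYYR
YWWYYR
YBBYYY
YBBYYY
YBBYYY
After op 2 fill(4,5,W) [4 cells changed]:
YYYYYY
YYYYKW
YYYYYW
YYYYYW
YWWYYW
YBBYYY
YBBYYY
YBBYYY
After op 3 paint(4,1,G):
YYYYYY
YYYYKW
YYYYYW
YYYYYW
YGWYYW
YBBYYY
YBBYYY
YBBYYY
After op 4 paint(3,3,W):
YYYYYY
YYYYKW
YYYYYW
YYYWYW
YGWYYW
YBBYYY
YBBYYY
YBBYYY
After op 5 paint(0,4,Y):
YYYYYY
YYYYKW
YYYYYW
YYYWYW
YGWYYW
YBBYYY
YBBYYY
YBBYYY
After op 6 paint(2,1,Y):
YYYYYY
YYYYKW
YYYYYW
YYYWYW
YGWYYW
YBBYYY
YBBYYY
YBBYYY
After op 7 paint(0,3,Y):
YYYYYY
YYYYKW
YYYYYW
YYYWYW
YGWYYW
YBBYYY
YBBYYY
YBBYYY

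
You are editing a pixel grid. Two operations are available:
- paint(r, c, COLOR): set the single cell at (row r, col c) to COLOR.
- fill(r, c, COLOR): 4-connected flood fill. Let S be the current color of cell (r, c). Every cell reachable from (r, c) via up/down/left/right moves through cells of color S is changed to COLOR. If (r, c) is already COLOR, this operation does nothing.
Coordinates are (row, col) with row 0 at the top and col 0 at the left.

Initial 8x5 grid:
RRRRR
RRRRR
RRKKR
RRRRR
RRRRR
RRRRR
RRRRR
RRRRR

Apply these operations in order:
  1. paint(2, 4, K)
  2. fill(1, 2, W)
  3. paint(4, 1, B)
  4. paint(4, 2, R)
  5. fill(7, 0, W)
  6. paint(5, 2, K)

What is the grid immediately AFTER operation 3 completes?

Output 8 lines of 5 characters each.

Answer: WWWWW
WWWWW
WWKKK
WWWWW
WBWWW
WWWWW
WWWWW
WWWWW

Derivation:
After op 1 paint(2,4,K):
RRRRR
RRRRR
RRKKK
RRRRR
RRRRR
RRRRR
RRRRR
RRRRR
After op 2 fill(1,2,W) [37 cells changed]:
WWWWW
WWWWW
WWKKK
WWWWW
WWWWW
WWWWW
WWWWW
WWWWW
After op 3 paint(4,1,B):
WWWWW
WWWWW
WWKKK
WWWWW
WBWWW
WWWWW
WWWWW
WWWWW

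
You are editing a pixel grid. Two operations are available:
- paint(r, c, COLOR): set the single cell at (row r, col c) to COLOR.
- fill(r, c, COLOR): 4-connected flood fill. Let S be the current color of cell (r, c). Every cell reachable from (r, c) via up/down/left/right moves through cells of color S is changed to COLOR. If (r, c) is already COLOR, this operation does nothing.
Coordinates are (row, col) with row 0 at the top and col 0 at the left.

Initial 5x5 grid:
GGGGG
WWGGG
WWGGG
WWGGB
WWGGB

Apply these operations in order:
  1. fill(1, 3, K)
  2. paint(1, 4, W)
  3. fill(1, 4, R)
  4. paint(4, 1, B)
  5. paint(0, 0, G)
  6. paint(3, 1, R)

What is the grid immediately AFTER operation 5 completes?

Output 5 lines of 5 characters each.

After op 1 fill(1,3,K) [15 cells changed]:
KKKKK
WWKKK
WWKKK
WWKKB
WWKKB
After op 2 paint(1,4,W):
KKKKK
WWKKW
WWKKK
WWKKB
WWKKB
After op 3 fill(1,4,R) [1 cells changed]:
KKKKK
WWKKR
WWKKK
WWKKB
WWKKB
After op 4 paint(4,1,B):
KKKKK
WWKKR
WWKKK
WWKKB
WBKKB
After op 5 paint(0,0,G):
GKKKK
WWKKR
WWKKK
WWKKB
WBKKB

Answer: GKKKK
WWKKR
WWKKK
WWKKB
WBKKB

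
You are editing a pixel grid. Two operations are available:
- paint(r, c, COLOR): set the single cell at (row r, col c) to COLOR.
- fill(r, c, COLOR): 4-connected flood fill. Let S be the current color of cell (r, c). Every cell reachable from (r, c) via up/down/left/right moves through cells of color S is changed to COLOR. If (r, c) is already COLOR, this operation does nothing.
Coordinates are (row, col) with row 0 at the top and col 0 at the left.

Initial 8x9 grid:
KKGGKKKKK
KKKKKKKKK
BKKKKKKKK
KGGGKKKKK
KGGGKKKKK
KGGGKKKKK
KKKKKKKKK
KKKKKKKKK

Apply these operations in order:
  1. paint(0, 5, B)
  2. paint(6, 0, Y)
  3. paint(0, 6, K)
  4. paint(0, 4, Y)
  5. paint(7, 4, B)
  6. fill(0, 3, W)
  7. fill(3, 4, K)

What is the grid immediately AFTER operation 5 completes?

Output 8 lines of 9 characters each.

Answer: KKGGYBKKK
KKKKKKKKK
BKKKKKKKK
KGGGKKKKK
KGGGKKKKK
KGGGKKKKK
YKKKKKKKK
KKKKBKKKK

Derivation:
After op 1 paint(0,5,B):
KKGGKBKKK
KKKKKKKKK
BKKKKKKKK
KGGGKKKKK
KGGGKKKKK
KGGGKKKKK
KKKKKKKKK
KKKKKKKKK
After op 2 paint(6,0,Y):
KKGGKBKKK
KKKKKKKKK
BKKKKKKKK
KGGGKKKKK
KGGGKKKKK
KGGGKKKKK
YKKKKKKKK
KKKKKKKKK
After op 3 paint(0,6,K):
KKGGKBKKK
KKKKKKKKK
BKKKKKKKK
KGGGKKKKK
KGGGKKKKK
KGGGKKKKK
YKKKKKKKK
KKKKKKKKK
After op 4 paint(0,4,Y):
KKGGYBKKK
KKKKKKKKK
BKKKKKKKK
KGGGKKKKK
KGGGKKKKK
KGGGKKKKK
YKKKKKKKK
KKKKKKKKK
After op 5 paint(7,4,B):
KKGGYBKKK
KKKKKKKKK
BKKKKKKKK
KGGGKKKKK
KGGGKKKKK
KGGGKKKKK
YKKKKKKKK
KKKKBKKKK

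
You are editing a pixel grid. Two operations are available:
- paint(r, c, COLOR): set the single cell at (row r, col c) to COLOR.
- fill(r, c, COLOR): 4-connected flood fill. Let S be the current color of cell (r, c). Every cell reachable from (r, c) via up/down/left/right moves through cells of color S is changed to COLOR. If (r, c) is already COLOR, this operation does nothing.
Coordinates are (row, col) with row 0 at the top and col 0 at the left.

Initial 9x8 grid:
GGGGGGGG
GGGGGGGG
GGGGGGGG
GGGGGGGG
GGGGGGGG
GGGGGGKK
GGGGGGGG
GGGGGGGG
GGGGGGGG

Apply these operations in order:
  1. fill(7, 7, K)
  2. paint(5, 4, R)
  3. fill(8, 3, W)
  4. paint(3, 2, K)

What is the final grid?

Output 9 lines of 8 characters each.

Answer: WWWWWWWW
WWWWWWWW
WWWWWWWW
WWKWWWWW
WWWWWWWW
WWWWRWWW
WWWWWWWW
WWWWWWWW
WWWWWWWW

Derivation:
After op 1 fill(7,7,K) [70 cells changed]:
KKKKKKKK
KKKKKKKK
KKKKKKKK
KKKKKKKK
KKKKKKKK
KKKKKKKK
KKKKKKKK
KKKKKKKK
KKKKKKKK
After op 2 paint(5,4,R):
KKKKKKKK
KKKKKKKK
KKKKKKKK
KKKKKKKK
KKKKKKKK
KKKKRKKK
KKKKKKKK
KKKKKKKK
KKKKKKKK
After op 3 fill(8,3,W) [71 cells changed]:
WWWWWWWW
WWWWWWWW
WWWWWWWW
WWWWWWWW
WWWWWWWW
WWWWRWWW
WWWWWWWW
WWWWWWWW
WWWWWWWW
After op 4 paint(3,2,K):
WWWWWWWW
WWWWWWWW
WWWWWWWW
WWKWWWWW
WWWWWWWW
WWWWRWWW
WWWWWWWW
WWWWWWWW
WWWWWWWW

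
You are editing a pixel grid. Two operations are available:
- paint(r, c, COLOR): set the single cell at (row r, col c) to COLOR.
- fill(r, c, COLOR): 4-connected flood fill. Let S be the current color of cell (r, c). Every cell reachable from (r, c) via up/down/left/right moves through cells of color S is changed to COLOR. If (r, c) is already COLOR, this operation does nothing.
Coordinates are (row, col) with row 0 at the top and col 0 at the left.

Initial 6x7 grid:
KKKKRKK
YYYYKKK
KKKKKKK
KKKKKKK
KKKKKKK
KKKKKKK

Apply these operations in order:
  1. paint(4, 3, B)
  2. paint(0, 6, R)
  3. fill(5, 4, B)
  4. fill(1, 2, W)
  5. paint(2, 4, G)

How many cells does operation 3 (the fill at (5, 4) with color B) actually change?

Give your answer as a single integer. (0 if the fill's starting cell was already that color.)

Answer: 31

Derivation:
After op 1 paint(4,3,B):
KKKKRKK
YYYYKKK
KKKKKKK
KKKKKKK
KKKBKKK
KKKKKKK
After op 2 paint(0,6,R):
KKKKRKR
YYYYKKK
KKKKKKK
KKKKKKK
KKKBKKK
KKKKKKK
After op 3 fill(5,4,B) [31 cells changed]:
KKKKRBR
YYYYBBB
BBBBBBB
BBBBBBB
BBBBBBB
BBBBBBB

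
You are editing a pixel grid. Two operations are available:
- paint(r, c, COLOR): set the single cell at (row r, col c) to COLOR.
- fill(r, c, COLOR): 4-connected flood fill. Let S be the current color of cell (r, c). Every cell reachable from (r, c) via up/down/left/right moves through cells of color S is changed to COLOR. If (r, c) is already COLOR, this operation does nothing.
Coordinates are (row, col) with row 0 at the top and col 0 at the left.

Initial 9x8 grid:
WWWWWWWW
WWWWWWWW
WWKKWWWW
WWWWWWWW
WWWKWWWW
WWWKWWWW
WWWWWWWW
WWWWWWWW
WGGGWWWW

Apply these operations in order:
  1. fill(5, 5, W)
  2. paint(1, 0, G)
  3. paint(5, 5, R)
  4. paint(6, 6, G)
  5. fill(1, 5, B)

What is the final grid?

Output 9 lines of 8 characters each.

Answer: BBBBBBBB
GBBBBBBB
BBKKBBBB
BBBBBBBB
BBBKBBBB
BBBKBRBB
BBBBBBGB
BBBBBBBB
BGGGBBBB

Derivation:
After op 1 fill(5,5,W) [0 cells changed]:
WWWWWWWW
WWWWWWWW
WWKKWWWW
WWWWWWWW
WWWKWWWW
WWWKWWWW
WWWWWWWW
WWWWWWWW
WGGGWWWW
After op 2 paint(1,0,G):
WWWWWWWW
GWWWWWWW
WWKKWWWW
WWWWWWWW
WWWKWWWW
WWWKWWWW
WWWWWWWW
WWWWWWWW
WGGGWWWW
After op 3 paint(5,5,R):
WWWWWWWW
GWWWWWWW
WWKKWWWW
WWWWWWWW
WWWKWWWW
WWWKWRWW
WWWWWWWW
WWWWWWWW
WGGGWWWW
After op 4 paint(6,6,G):
WWWWWWWW
GWWWWWWW
WWKKWWWW
WWWWWWWW
WWWKWWWW
WWWKWRWW
WWWWWWGW
WWWWWWWW
WGGGWWWW
After op 5 fill(1,5,B) [62 cells changed]:
BBBBBBBB
GBBBBBBB
BBKKBBBB
BBBBBBBB
BBBKBBBB
BBBKBRBB
BBBBBBGB
BBBBBBBB
BGGGBBBB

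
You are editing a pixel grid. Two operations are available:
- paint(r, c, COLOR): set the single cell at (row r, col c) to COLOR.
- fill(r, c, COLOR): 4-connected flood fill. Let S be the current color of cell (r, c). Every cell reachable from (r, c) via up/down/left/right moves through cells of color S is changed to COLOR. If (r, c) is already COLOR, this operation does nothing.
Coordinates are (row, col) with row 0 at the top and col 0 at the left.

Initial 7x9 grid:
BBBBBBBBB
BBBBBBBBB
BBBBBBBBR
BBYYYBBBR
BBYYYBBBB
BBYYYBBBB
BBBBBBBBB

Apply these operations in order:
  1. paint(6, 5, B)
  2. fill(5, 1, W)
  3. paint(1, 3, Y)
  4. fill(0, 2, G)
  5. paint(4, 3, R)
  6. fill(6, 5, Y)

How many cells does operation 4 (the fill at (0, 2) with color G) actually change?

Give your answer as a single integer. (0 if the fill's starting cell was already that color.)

After op 1 paint(6,5,B):
BBBBBBBBB
BBBBBBBBB
BBBBBBBBR
BBYYYBBBR
BBYYYBBBB
BBYYYBBBB
BBBBBBBBB
After op 2 fill(5,1,W) [52 cells changed]:
WWWWWWWWW
WWWWWWWWW
WWWWWWWWR
WWYYYWWWR
WWYYYWWWW
WWYYYWWWW
WWWWWWWWW
After op 3 paint(1,3,Y):
WWWWWWWWW
WWWYWWWWW
WWWWWWWWR
WWYYYWWWR
WWYYYWWWW
WWYYYWWWW
WWWWWWWWW
After op 4 fill(0,2,G) [51 cells changed]:
GGGGGGGGG
GGGYGGGGG
GGGGGGGGR
GGYYYGGGR
GGYYYGGGG
GGYYYGGGG
GGGGGGGGG

Answer: 51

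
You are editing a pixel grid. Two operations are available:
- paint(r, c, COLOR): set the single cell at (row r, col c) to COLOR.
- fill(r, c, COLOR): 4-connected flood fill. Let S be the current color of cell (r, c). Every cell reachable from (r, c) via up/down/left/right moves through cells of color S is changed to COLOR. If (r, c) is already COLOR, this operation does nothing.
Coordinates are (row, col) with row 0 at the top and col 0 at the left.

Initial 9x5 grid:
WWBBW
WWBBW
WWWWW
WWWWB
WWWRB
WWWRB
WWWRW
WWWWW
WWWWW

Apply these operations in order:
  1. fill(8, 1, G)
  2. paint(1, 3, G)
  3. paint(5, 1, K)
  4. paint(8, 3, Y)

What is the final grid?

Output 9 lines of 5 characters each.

Answer: GGBBG
GGBGG
GGGGG
GGGGB
GGGRB
GKGRB
GGGRG
GGGGG
GGGYG

Derivation:
After op 1 fill(8,1,G) [35 cells changed]:
GGBBG
GGBBG
GGGGG
GGGGB
GGGRB
GGGRB
GGGRG
GGGGG
GGGGG
After op 2 paint(1,3,G):
GGBBG
GGBGG
GGGGG
GGGGB
GGGRB
GGGRB
GGGRG
GGGGG
GGGGG
After op 3 paint(5,1,K):
GGBBG
GGBGG
GGGGG
GGGGB
GGGRB
GKGRB
GGGRG
GGGGG
GGGGG
After op 4 paint(8,3,Y):
GGBBG
GGBGG
GGGGG
GGGGB
GGGRB
GKGRB
GGGRG
GGGGG
GGGYG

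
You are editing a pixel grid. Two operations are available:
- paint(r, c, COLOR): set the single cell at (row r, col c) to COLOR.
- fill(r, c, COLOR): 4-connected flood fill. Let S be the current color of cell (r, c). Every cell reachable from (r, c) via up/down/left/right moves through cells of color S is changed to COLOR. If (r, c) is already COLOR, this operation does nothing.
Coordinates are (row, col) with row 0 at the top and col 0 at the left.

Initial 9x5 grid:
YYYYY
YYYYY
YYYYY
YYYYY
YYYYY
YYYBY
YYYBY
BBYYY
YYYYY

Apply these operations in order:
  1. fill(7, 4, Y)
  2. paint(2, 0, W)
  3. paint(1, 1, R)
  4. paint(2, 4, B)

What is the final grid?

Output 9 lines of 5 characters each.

After op 1 fill(7,4,Y) [0 cells changed]:
YYYYY
YYYYY
YYYYY
YYYYY
YYYYY
YYYBY
YYYBY
BBYYY
YYYYY
After op 2 paint(2,0,W):
YYYYY
YYYYY
WYYYY
YYYYY
YYYYY
YYYBY
YYYBY
BBYYY
YYYYY
After op 3 paint(1,1,R):
YYYYY
YRYYY
WYYYY
YYYYY
YYYYY
YYYBY
YYYBY
BBYYY
YYYYY
After op 4 paint(2,4,B):
YYYYY
YRYYY
WYYYB
YYYYY
YYYYY
YYYBY
YYYBY
BBYYY
YYYYY

Answer: YYYYY
YRYYY
WYYYB
YYYYY
YYYYY
YYYBY
YYYBY
BBYYY
YYYYY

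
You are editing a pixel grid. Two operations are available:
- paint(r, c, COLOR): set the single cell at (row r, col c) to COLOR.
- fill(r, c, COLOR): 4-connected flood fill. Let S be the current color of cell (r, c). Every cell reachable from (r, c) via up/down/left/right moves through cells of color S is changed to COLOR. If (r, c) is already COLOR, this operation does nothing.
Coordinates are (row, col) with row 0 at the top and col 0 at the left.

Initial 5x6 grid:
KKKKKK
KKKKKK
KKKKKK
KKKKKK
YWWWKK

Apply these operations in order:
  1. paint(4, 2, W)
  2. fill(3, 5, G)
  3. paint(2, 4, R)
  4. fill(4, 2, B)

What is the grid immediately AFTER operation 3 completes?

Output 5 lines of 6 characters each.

After op 1 paint(4,2,W):
KKKKKK
KKKKKK
KKKKKK
KKKKKK
YWWWKK
After op 2 fill(3,5,G) [26 cells changed]:
GGGGGG
GGGGGG
GGGGGG
GGGGGG
YWWWGG
After op 3 paint(2,4,R):
GGGGGG
GGGGGG
GGGGRG
GGGGGG
YWWWGG

Answer: GGGGGG
GGGGGG
GGGGRG
GGGGGG
YWWWGG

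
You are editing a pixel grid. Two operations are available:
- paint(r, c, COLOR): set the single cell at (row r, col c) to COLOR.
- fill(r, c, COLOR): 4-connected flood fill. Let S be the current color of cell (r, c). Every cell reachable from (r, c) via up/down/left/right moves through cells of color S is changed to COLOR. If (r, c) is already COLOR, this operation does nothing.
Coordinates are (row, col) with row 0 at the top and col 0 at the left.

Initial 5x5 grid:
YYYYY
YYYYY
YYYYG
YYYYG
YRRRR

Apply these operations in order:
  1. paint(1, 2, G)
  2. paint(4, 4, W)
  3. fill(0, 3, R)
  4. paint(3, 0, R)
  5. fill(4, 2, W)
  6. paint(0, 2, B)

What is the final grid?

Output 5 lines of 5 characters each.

Answer: WWBWW
WWGWW
WWWWG
WWWWG
WWWWW

Derivation:
After op 1 paint(1,2,G):
YYYYY
YYGYY
YYYYG
YYYYG
YRRRR
After op 2 paint(4,4,W):
YYYYY
YYGYY
YYYYG
YYYYG
YRRRW
After op 3 fill(0,3,R) [18 cells changed]:
RRRRR
RRGRR
RRRRG
RRRRG
RRRRW
After op 4 paint(3,0,R):
RRRRR
RRGRR
RRRRG
RRRRG
RRRRW
After op 5 fill(4,2,W) [21 cells changed]:
WWWWW
WWGWW
WWWWG
WWWWG
WWWWW
After op 6 paint(0,2,B):
WWBWW
WWGWW
WWWWG
WWWWG
WWWWW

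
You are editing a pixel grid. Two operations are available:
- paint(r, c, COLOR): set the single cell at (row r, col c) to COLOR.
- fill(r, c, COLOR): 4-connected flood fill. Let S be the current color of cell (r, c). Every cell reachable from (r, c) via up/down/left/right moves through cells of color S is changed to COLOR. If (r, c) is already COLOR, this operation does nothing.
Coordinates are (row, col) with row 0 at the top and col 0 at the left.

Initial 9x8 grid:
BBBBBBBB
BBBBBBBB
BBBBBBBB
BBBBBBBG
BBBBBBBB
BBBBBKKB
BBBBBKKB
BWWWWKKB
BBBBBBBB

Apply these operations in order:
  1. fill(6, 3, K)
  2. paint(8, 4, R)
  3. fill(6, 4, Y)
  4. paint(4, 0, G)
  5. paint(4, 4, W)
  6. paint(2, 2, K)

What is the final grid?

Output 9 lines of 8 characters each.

Answer: YYYYYYYY
YYYYYYYY
YYKYYYYY
YYYYYYYG
GYYYWYYY
YYYYYYYY
YYYYYYYY
YWWWWYYY
YYYYRYYY

Derivation:
After op 1 fill(6,3,K) [61 cells changed]:
KKKKKKKK
KKKKKKKK
KKKKKKKK
KKKKKKKG
KKKKKKKK
KKKKKKKK
KKKKKKKK
KWWWWKKK
KKKKKKKK
After op 2 paint(8,4,R):
KKKKKKKK
KKKKKKKK
KKKKKKKK
KKKKKKKG
KKKKKKKK
KKKKKKKK
KKKKKKKK
KWWWWKKK
KKKKRKKK
After op 3 fill(6,4,Y) [66 cells changed]:
YYYYYYYY
YYYYYYYY
YYYYYYYY
YYYYYYYG
YYYYYYYY
YYYYYYYY
YYYYYYYY
YWWWWYYY
YYYYRYYY
After op 4 paint(4,0,G):
YYYYYYYY
YYYYYYYY
YYYYYYYY
YYYYYYYG
GYYYYYYY
YYYYYYYY
YYYYYYYY
YWWWWYYY
YYYYRYYY
After op 5 paint(4,4,W):
YYYYYYYY
YYYYYYYY
YYYYYYYY
YYYYYYYG
GYYYWYYY
YYYYYYYY
YYYYYYYY
YWWWWYYY
YYYYRYYY
After op 6 paint(2,2,K):
YYYYYYYY
YYYYYYYY
YYKYYYYY
YYYYYYYG
GYYYWYYY
YYYYYYYY
YYYYYYYY
YWWWWYYY
YYYYRYYY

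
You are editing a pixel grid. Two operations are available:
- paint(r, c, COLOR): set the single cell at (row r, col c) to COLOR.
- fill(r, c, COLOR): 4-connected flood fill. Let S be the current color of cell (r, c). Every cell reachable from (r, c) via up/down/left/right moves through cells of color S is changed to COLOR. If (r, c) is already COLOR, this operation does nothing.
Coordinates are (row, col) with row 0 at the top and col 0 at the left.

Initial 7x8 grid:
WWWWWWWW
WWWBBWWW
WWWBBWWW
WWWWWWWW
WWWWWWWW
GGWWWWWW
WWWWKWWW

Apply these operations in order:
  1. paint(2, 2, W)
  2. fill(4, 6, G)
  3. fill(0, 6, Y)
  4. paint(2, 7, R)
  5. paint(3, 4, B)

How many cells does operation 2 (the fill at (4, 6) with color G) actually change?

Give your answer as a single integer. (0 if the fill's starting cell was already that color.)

After op 1 paint(2,2,W):
WWWWWWWW
WWWBBWWW
WWWBBWWW
WWWWWWWW
WWWWWWWW
GGWWWWWW
WWWWKWWW
After op 2 fill(4,6,G) [49 cells changed]:
GGGGGGGG
GGGBBGGG
GGGBBGGG
GGGGGGGG
GGGGGGGG
GGGGGGGG
GGGGKGGG

Answer: 49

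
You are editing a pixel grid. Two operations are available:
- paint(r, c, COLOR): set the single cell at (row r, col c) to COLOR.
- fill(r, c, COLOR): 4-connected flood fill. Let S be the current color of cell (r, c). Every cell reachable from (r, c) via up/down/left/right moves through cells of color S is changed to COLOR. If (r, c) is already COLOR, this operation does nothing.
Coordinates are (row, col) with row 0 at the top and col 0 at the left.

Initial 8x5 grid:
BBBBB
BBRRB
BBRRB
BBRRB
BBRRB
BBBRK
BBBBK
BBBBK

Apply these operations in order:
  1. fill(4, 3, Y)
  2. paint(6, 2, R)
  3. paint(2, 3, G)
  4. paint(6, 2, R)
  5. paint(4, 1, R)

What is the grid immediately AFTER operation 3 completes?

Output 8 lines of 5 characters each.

After op 1 fill(4,3,Y) [9 cells changed]:
BBBBB
BBYYB
BBYYB
BBYYB
BBYYB
BBBYK
BBBBK
BBBBK
After op 2 paint(6,2,R):
BBBBB
BBYYB
BBYYB
BBYYB
BBYYB
BBBYK
BBRBK
BBBBK
After op 3 paint(2,3,G):
BBBBB
BBYYB
BBYGB
BBYYB
BBYYB
BBBYK
BBRBK
BBBBK

Answer: BBBBB
BBYYB
BBYGB
BBYYB
BBYYB
BBBYK
BBRBK
BBBBK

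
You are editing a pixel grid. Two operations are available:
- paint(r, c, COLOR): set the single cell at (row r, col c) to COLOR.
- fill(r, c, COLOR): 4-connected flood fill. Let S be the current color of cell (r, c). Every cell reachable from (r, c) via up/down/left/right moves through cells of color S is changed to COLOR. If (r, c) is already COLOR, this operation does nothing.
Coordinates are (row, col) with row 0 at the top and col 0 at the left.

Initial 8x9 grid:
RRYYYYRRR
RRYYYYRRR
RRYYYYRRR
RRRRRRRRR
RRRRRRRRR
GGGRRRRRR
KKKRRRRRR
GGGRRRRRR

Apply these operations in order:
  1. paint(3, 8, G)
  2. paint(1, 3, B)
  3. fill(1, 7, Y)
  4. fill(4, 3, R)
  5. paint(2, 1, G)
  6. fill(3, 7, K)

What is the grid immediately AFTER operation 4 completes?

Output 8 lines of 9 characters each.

After op 1 paint(3,8,G):
RRYYYYRRR
RRYYYYRRR
RRYYYYRRR
RRRRRRRRG
RRRRRRRRR
GGGRRRRRR
KKKRRRRRR
GGGRRRRRR
After op 2 paint(1,3,B):
RRYYYYRRR
RRYBYYRRR
RRYYYYRRR
RRRRRRRRG
RRRRRRRRR
GGGRRRRRR
KKKRRRRRR
GGGRRRRRR
After op 3 fill(1,7,Y) [50 cells changed]:
YYYYYYYYY
YYYBYYYYY
YYYYYYYYY
YYYYYYYYG
YYYYYYYYY
GGGYYYYYY
KKKYYYYYY
GGGYYYYYY
After op 4 fill(4,3,R) [61 cells changed]:
RRRRRRRRR
RRRBRRRRR
RRRRRRRRR
RRRRRRRRG
RRRRRRRRR
GGGRRRRRR
KKKRRRRRR
GGGRRRRRR

Answer: RRRRRRRRR
RRRBRRRRR
RRRRRRRRR
RRRRRRRRG
RRRRRRRRR
GGGRRRRRR
KKKRRRRRR
GGGRRRRRR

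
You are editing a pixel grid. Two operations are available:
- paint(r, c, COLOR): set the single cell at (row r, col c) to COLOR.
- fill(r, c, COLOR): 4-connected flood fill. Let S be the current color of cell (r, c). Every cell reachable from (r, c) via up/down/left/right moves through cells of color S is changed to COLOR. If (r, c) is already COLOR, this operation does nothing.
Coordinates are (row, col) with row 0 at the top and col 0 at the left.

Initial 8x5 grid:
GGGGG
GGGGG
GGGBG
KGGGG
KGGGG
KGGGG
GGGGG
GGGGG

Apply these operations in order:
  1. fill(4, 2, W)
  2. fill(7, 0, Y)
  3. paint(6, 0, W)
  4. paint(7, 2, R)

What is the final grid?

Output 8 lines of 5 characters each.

After op 1 fill(4,2,W) [36 cells changed]:
WWWWW
WWWWW
WWWBW
KWWWW
KWWWW
KWWWW
WWWWW
WWWWW
After op 2 fill(7,0,Y) [36 cells changed]:
YYYYY
YYYYY
YYYBY
KYYYY
KYYYY
KYYYY
YYYYY
YYYYY
After op 3 paint(6,0,W):
YYYYY
YYYYY
YYYBY
KYYYY
KYYYY
KYYYY
WYYYY
YYYYY
After op 4 paint(7,2,R):
YYYYY
YYYYY
YYYBY
KYYYY
KYYYY
KYYYY
WYYYY
YYRYY

Answer: YYYYY
YYYYY
YYYBY
KYYYY
KYYYY
KYYYY
WYYYY
YYRYY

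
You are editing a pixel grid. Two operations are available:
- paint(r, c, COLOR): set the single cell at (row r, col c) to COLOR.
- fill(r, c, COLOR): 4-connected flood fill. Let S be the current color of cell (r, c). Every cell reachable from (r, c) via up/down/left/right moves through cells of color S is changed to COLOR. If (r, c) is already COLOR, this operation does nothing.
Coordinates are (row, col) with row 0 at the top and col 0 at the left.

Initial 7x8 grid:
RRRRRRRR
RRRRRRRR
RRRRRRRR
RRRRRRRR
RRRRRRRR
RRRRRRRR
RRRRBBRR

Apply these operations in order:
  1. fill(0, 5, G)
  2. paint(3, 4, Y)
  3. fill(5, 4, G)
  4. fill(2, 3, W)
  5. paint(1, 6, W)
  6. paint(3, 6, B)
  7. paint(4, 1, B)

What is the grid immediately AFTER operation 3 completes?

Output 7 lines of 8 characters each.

After op 1 fill(0,5,G) [54 cells changed]:
GGGGGGGG
GGGGGGGG
GGGGGGGG
GGGGGGGG
GGGGGGGG
GGGGGGGG
GGGGBBGG
After op 2 paint(3,4,Y):
GGGGGGGG
GGGGGGGG
GGGGGGGG
GGGGYGGG
GGGGGGGG
GGGGGGGG
GGGGBBGG
After op 3 fill(5,4,G) [0 cells changed]:
GGGGGGGG
GGGGGGGG
GGGGGGGG
GGGGYGGG
GGGGGGGG
GGGGGGGG
GGGGBBGG

Answer: GGGGGGGG
GGGGGGGG
GGGGGGGG
GGGGYGGG
GGGGGGGG
GGGGGGGG
GGGGBBGG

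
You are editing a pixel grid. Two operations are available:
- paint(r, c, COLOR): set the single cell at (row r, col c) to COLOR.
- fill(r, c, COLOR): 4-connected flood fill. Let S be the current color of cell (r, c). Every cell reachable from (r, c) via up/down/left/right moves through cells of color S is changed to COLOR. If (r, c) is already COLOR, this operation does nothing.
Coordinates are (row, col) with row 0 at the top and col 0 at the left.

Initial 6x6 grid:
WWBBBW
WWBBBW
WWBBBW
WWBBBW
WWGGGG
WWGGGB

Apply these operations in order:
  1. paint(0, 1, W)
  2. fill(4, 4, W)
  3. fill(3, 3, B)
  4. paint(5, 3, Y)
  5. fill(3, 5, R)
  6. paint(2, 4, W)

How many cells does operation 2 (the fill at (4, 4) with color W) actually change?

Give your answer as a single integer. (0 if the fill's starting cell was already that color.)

After op 1 paint(0,1,W):
WWBBBW
WWBBBW
WWBBBW
WWBBBW
WWGGGG
WWGGGB
After op 2 fill(4,4,W) [7 cells changed]:
WWBBBW
WWBBBW
WWBBBW
WWBBBW
WWWWWW
WWWWWB

Answer: 7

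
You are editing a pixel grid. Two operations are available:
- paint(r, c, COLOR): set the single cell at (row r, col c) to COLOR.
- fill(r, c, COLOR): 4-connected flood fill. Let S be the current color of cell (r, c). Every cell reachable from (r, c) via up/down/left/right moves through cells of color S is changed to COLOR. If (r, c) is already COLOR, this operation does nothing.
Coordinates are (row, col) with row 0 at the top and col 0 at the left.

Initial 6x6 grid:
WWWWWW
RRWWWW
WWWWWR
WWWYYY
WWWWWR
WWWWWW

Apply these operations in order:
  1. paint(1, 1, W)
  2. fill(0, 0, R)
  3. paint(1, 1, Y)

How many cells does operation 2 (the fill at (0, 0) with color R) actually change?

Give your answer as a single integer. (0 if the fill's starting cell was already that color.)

After op 1 paint(1,1,W):
WWWWWW
RWWWWW
WWWWWR
WWWYYY
WWWWWR
WWWWWW
After op 2 fill(0,0,R) [30 cells changed]:
RRRRRR
RRRRRR
RRRRRR
RRRYYY
RRRRRR
RRRRRR

Answer: 30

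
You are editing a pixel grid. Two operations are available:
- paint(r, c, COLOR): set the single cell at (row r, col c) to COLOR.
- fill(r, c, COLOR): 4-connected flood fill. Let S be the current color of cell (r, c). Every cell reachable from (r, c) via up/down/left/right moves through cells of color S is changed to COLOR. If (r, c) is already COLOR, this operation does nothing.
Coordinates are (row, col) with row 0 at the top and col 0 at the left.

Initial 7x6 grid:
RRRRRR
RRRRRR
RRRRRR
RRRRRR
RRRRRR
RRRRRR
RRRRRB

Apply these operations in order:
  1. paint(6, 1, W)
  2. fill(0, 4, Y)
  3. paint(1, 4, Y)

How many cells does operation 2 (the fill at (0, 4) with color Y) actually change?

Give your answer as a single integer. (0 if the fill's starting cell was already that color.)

Answer: 40

Derivation:
After op 1 paint(6,1,W):
RRRRRR
RRRRRR
RRRRRR
RRRRRR
RRRRRR
RRRRRR
RWRRRB
After op 2 fill(0,4,Y) [40 cells changed]:
YYYYYY
YYYYYY
YYYYYY
YYYYYY
YYYYYY
YYYYYY
YWYYYB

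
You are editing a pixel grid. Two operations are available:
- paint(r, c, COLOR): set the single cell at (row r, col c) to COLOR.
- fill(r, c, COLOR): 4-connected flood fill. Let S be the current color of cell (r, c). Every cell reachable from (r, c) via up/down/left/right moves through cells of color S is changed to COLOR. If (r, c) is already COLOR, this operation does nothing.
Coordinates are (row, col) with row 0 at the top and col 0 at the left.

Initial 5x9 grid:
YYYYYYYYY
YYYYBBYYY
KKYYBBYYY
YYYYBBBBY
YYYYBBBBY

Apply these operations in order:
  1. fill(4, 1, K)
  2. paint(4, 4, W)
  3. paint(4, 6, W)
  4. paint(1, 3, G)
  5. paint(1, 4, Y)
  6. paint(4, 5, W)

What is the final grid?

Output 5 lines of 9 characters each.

Answer: KKKKKKKKK
KKKGYBKKK
KKKKBBKKK
KKKKBBBBK
KKKKWWWBK

Derivation:
After op 1 fill(4,1,K) [31 cells changed]:
KKKKKKKKK
KKKKBBKKK
KKKKBBKKK
KKKKBBBBK
KKKKBBBBK
After op 2 paint(4,4,W):
KKKKKKKKK
KKKKBBKKK
KKKKBBKKK
KKKKBBBBK
KKKKWBBBK
After op 3 paint(4,6,W):
KKKKKKKKK
KKKKBBKKK
KKKKBBKKK
KKKKBBBBK
KKKKWBWBK
After op 4 paint(1,3,G):
KKKKKKKKK
KKKGBBKKK
KKKKBBKKK
KKKKBBBBK
KKKKWBWBK
After op 5 paint(1,4,Y):
KKKKKKKKK
KKKGYBKKK
KKKKBBKKK
KKKKBBBBK
KKKKWBWBK
After op 6 paint(4,5,W):
KKKKKKKKK
KKKGYBKKK
KKKKBBKKK
KKKKBBBBK
KKKKWWWBK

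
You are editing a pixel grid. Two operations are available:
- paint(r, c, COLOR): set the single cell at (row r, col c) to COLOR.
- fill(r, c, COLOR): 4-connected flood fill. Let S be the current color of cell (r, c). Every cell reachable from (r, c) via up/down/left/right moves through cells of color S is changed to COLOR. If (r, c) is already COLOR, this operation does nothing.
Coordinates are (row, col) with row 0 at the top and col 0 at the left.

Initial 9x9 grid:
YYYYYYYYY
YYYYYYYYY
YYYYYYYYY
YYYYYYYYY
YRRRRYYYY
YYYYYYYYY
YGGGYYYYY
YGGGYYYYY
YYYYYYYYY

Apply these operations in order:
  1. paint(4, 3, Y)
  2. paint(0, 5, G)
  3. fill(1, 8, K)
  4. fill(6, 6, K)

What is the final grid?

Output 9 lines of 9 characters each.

After op 1 paint(4,3,Y):
YYYYYYYYY
YYYYYYYYY
YYYYYYYYY
YYYYYYYYY
YRRYRYYYY
YYYYYYYYY
YGGGYYYYY
YGGGYYYYY
YYYYYYYYY
After op 2 paint(0,5,G):
YYYYYGYYY
YYYYYYYYY
YYYYYYYYY
YYYYYYYYY
YRRYRYYYY
YYYYYYYYY
YGGGYYYYY
YGGGYYYYY
YYYYYYYYY
After op 3 fill(1,8,K) [71 cells changed]:
KKKKKGKKK
KKKKKKKKK
KKKKKKKKK
KKKKKKKKK
KRRKRKKKK
KKKKKKKKK
KGGGKKKKK
KGGGKKKKK
KKKKKKKKK
After op 4 fill(6,6,K) [0 cells changed]:
KKKKKGKKK
KKKKKKKKK
KKKKKKKKK
KKKKKKKKK
KRRKRKKKK
KKKKKKKKK
KGGGKKKKK
KGGGKKKKK
KKKKKKKKK

Answer: KKKKKGKKK
KKKKKKKKK
KKKKKKKKK
KKKKKKKKK
KRRKRKKKK
KKKKKKKKK
KGGGKKKKK
KGGGKKKKK
KKKKKKKKK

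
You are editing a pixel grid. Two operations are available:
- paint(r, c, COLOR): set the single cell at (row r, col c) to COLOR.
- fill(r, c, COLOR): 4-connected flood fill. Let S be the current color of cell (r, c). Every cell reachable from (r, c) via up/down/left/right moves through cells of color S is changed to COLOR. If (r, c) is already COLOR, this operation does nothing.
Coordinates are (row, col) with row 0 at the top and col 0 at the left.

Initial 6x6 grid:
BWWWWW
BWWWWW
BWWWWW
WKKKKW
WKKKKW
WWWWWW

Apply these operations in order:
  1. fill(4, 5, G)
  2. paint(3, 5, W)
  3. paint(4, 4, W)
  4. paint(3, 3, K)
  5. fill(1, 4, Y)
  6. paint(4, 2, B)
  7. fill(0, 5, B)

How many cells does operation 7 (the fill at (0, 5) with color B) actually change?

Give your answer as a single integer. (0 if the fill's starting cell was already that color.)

Answer: 15

Derivation:
After op 1 fill(4,5,G) [25 cells changed]:
BGGGGG
BGGGGG
BGGGGG
GKKKKG
GKKKKG
GGGGGG
After op 2 paint(3,5,W):
BGGGGG
BGGGGG
BGGGGG
GKKKKW
GKKKKG
GGGGGG
After op 3 paint(4,4,W):
BGGGGG
BGGGGG
BGGGGG
GKKKKW
GKKKWG
GGGGGG
After op 4 paint(3,3,K):
BGGGGG
BGGGGG
BGGGGG
GKKKKW
GKKKWG
GGGGGG
After op 5 fill(1,4,Y) [15 cells changed]:
BYYYYY
BYYYYY
BYYYYY
GKKKKW
GKKKWG
GGGGGG
After op 6 paint(4,2,B):
BYYYYY
BYYYYY
BYYYYY
GKKKKW
GKBKWG
GGGGGG
After op 7 fill(0,5,B) [15 cells changed]:
BBBBBB
BBBBBB
BBBBBB
GKKKKW
GKBKWG
GGGGGG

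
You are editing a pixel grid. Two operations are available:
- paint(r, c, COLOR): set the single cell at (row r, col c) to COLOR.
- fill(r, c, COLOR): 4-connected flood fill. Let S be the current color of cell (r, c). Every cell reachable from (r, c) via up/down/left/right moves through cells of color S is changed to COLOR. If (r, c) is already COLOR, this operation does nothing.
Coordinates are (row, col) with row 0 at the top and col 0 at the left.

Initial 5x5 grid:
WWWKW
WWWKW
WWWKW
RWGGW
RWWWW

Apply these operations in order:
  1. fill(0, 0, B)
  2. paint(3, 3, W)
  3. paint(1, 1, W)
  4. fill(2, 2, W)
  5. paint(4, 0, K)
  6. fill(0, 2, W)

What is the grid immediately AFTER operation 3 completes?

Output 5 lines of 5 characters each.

Answer: BBBKB
BWBKB
BBBKB
RBGWB
RBBBB

Derivation:
After op 1 fill(0,0,B) [18 cells changed]:
BBBKB
BBBKB
BBBKB
RBGGB
RBBBB
After op 2 paint(3,3,W):
BBBKB
BBBKB
BBBKB
RBGWB
RBBBB
After op 3 paint(1,1,W):
BBBKB
BWBKB
BBBKB
RBGWB
RBBBB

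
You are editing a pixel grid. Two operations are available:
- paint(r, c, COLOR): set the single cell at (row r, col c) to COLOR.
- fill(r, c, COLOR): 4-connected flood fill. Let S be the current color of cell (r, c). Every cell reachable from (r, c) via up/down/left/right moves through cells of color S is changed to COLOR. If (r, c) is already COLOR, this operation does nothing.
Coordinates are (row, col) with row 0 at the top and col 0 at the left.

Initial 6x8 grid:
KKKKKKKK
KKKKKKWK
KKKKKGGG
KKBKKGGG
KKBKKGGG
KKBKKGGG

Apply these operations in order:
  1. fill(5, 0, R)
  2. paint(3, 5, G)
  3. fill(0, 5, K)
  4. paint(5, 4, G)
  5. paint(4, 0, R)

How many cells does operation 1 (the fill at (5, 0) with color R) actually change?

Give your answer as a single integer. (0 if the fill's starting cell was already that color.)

After op 1 fill(5,0,R) [32 cells changed]:
RRRRRRRR
RRRRRRWR
RRRRRGGG
RRBRRGGG
RRBRRGGG
RRBRRGGG

Answer: 32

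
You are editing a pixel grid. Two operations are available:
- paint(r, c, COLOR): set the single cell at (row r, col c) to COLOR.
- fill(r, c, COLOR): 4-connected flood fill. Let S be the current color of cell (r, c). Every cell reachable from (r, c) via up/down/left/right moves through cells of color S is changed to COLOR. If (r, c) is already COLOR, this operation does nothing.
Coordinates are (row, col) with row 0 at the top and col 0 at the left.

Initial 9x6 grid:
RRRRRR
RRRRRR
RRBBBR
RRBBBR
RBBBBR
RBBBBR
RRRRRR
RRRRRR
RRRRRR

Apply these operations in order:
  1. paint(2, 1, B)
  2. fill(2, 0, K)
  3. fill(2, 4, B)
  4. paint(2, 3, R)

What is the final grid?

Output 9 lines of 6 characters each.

After op 1 paint(2,1,B):
RRRRRR
RRRRRR
RBBBBR
RRBBBR
RBBBBR
RBBBBR
RRRRRR
RRRRRR
RRRRRR
After op 2 fill(2,0,K) [39 cells changed]:
KKKKKK
KKKKKK
KBBBBK
KKBBBK
KBBBBK
KBBBBK
KKKKKK
KKKKKK
KKKKKK
After op 3 fill(2,4,B) [0 cells changed]:
KKKKKK
KKKKKK
KBBBBK
KKBBBK
KBBBBK
KBBBBK
KKKKKK
KKKKKK
KKKKKK
After op 4 paint(2,3,R):
KKKKKK
KKKKKK
KBBRBK
KKBBBK
KBBBBK
KBBBBK
KKKKKK
KKKKKK
KKKKKK

Answer: KKKKKK
KKKKKK
KBBRBK
KKBBBK
KBBBBK
KBBBBK
KKKKKK
KKKKKK
KKKKKK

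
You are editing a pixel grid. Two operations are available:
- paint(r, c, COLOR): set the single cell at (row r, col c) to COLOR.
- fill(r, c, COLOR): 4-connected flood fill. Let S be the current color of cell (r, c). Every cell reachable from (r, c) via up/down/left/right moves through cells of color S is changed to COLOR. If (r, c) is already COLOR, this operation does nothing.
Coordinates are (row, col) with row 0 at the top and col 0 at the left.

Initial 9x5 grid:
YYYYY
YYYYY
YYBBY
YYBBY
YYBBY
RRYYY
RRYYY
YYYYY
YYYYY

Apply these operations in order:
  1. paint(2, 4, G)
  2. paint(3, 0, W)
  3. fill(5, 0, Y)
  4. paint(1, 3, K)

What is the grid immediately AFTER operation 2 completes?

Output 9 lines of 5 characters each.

Answer: YYYYY
YYYYY
YYBBG
WYBBY
YYBBY
RRYYY
RRYYY
YYYYY
YYYYY

Derivation:
After op 1 paint(2,4,G):
YYYYY
YYYYY
YYBBG
YYBBY
YYBBY
RRYYY
RRYYY
YYYYY
YYYYY
After op 2 paint(3,0,W):
YYYYY
YYYYY
YYBBG
WYBBY
YYBBY
RRYYY
RRYYY
YYYYY
YYYYY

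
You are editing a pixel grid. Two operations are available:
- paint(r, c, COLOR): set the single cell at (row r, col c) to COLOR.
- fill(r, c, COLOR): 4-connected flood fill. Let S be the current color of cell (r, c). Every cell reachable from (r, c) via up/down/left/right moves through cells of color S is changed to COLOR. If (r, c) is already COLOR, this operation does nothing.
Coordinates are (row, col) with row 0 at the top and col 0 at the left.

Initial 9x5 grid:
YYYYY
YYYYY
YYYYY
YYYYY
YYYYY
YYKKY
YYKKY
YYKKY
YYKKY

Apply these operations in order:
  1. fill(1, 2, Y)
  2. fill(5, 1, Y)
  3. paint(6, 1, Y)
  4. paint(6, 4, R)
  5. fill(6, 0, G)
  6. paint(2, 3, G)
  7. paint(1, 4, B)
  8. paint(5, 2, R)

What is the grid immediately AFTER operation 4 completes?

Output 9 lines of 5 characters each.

After op 1 fill(1,2,Y) [0 cells changed]:
YYYYY
YYYYY
YYYYY
YYYYY
YYYYY
YYKKY
YYKKY
YYKKY
YYKKY
After op 2 fill(5,1,Y) [0 cells changed]:
YYYYY
YYYYY
YYYYY
YYYYY
YYYYY
YYKKY
YYKKY
YYKKY
YYKKY
After op 3 paint(6,1,Y):
YYYYY
YYYYY
YYYYY
YYYYY
YYYYY
YYKKY
YYKKY
YYKKY
YYKKY
After op 4 paint(6,4,R):
YYYYY
YYYYY
YYYYY
YYYYY
YYYYY
YYKKY
YYKKR
YYKKY
YYKKY

Answer: YYYYY
YYYYY
YYYYY
YYYYY
YYYYY
YYKKY
YYKKR
YYKKY
YYKKY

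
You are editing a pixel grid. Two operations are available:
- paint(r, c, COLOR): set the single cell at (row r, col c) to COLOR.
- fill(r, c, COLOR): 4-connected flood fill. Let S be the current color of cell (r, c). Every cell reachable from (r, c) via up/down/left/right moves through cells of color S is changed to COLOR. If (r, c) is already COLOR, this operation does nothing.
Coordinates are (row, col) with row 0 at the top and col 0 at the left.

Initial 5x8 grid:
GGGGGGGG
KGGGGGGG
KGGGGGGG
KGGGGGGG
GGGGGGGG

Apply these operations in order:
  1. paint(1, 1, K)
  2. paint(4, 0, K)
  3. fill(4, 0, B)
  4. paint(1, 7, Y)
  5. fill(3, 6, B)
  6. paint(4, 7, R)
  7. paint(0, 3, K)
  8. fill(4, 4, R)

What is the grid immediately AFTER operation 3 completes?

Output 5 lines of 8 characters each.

Answer: GGGGGGGG
BBGGGGGG
BGGGGGGG
BGGGGGGG
BGGGGGGG

Derivation:
After op 1 paint(1,1,K):
GGGGGGGG
KKGGGGGG
KGGGGGGG
KGGGGGGG
GGGGGGGG
After op 2 paint(4,0,K):
GGGGGGGG
KKGGGGGG
KGGGGGGG
KGGGGGGG
KGGGGGGG
After op 3 fill(4,0,B) [5 cells changed]:
GGGGGGGG
BBGGGGGG
BGGGGGGG
BGGGGGGG
BGGGGGGG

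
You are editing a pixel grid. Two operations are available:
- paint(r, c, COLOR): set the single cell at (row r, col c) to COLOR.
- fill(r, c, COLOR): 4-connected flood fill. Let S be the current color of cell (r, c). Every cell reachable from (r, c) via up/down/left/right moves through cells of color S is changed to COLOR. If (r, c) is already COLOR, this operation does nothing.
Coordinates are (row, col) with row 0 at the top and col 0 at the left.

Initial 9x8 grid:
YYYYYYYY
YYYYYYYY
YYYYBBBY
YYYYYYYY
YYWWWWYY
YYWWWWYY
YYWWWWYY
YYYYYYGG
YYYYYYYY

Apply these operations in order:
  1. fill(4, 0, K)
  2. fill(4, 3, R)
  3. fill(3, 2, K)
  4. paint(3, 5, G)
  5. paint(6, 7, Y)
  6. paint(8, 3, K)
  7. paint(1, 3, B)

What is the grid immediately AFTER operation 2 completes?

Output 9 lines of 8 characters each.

Answer: KKKKKKKK
KKKKKKKK
KKKKBBBK
KKKKKKKK
KKRRRRKK
KKRRRRKK
KKRRRRKK
KKKKKKGG
KKKKKKKK

Derivation:
After op 1 fill(4,0,K) [55 cells changed]:
KKKKKKKK
KKKKKKKK
KKKKBBBK
KKKKKKKK
KKWWWWKK
KKWWWWKK
KKWWWWKK
KKKKKKGG
KKKKKKKK
After op 2 fill(4,3,R) [12 cells changed]:
KKKKKKKK
KKKKKKKK
KKKKBBBK
KKKKKKKK
KKRRRRKK
KKRRRRKK
KKRRRRKK
KKKKKKGG
KKKKKKKK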